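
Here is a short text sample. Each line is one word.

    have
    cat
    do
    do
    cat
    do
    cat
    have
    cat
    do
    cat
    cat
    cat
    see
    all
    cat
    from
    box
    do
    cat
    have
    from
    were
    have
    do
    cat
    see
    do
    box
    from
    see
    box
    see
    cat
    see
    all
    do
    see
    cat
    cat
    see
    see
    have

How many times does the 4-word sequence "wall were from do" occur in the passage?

Scanning the 40 overlapping 4-gram windows for "wall were from do":
  (none found)

0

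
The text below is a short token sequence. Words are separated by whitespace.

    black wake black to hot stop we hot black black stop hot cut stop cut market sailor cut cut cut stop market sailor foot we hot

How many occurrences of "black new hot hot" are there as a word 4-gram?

0

Scanning the 23 overlapping 4-gram windows for "black new hot hot":
  (none found)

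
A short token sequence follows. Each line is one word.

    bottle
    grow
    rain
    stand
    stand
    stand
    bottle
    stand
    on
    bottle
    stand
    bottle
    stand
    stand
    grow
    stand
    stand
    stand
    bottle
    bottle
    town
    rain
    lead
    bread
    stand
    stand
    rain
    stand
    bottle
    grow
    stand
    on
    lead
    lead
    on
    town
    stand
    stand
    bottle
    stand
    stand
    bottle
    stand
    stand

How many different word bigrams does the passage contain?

44 tokens → 43 bigram windows in total.
Repeated bigrams (each contributes count−1 duplicates):
  stand stand: 9
  stand bottle: 6
  bottle stand: 5
  bottle grow: 2
  grow stand: 2
  rain stand: 2
  stand on: 2
21 duplicate windows → 43 − 21 = 22 distinct.

22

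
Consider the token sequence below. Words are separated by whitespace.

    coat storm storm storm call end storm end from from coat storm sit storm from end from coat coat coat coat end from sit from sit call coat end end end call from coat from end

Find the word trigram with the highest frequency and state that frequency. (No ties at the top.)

Trigram frequencies (highest first):
  coat coat coat: 2
  coat storm storm: 1
  storm storm storm: 1
  storm storm call: 1
  storm call end: 1
  call end storm: 1
  … (27 more, each ≤ 1)

"coat coat coat", 2 times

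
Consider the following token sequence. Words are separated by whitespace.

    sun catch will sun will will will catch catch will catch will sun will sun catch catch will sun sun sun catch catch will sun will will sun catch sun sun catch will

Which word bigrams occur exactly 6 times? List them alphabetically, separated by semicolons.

Bigram counts meeting the condition (exactly 6 times):
  catch will: 6
  will sun: 6

catch will; will sun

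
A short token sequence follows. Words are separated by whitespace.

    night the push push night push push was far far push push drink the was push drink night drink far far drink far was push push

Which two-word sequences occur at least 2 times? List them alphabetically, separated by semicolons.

Bigram counts meeting the condition (at least 2 times):
  drink far: 2
  far far: 2
  push drink: 2
  push push: 4
  was push: 2

drink far; far far; push drink; push push; was push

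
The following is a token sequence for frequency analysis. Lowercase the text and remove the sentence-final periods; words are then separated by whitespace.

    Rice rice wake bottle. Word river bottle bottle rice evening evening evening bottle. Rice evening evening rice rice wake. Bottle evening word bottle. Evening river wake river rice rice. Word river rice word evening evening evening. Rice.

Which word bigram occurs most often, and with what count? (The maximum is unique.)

Bigram frequencies (highest first):
  evening evening: 5
  rice rice: 3
  rice wake: 2
  wake bottle: 2
  word river: 2
  bottle rice: 2
  … (15 more, each ≤ 2)

"evening evening", 5 times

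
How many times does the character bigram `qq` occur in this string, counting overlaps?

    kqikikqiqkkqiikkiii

Sliding a length-2 window over the 19 characters (18 positions):
  (no match at any position)

0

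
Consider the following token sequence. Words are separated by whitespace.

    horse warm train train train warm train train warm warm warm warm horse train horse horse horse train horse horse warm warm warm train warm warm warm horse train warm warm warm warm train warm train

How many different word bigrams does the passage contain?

9

36 tokens → 35 bigram windows in total.
Repeated bigrams (each contributes count−1 duplicates):
  warm warm: 10
  train warm: 5
  warm train: 5
  horse horse: 3
  horse train: 3
  train train: 3
  horse warm: 2
  train horse: 2
  … (1 more repeated)
26 duplicate windows → 35 − 26 = 9 distinct.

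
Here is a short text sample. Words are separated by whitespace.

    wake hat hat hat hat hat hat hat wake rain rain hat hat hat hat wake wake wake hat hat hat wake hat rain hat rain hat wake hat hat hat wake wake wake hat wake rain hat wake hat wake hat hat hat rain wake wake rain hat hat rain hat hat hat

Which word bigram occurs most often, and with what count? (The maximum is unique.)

Bigram frequencies (highest first):
  hat hat: 18
  hat wake: 8
  wake hat: 7
  rain hat: 6
  wake wake: 5
  hat rain: 4
  … (3 more, each ≤ 3)

"hat hat", 18 times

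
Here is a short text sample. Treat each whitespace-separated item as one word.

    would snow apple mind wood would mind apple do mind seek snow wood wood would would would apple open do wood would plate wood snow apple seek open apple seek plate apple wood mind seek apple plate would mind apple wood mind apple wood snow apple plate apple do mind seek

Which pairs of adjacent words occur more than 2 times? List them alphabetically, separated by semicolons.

apple wood; mind apple; mind seek; snow apple; wood would

Bigram counts meeting the condition (more than 2 times):
  apple wood: 3
  mind apple: 3
  mind seek: 3
  snow apple: 3
  wood would: 3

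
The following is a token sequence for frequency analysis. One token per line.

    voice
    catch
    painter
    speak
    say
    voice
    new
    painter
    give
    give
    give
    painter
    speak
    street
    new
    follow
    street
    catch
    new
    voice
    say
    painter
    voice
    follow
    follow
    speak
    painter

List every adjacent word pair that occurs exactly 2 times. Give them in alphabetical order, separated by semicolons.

give give; painter speak

Bigram counts meeting the condition (exactly 2 times):
  give give: 2
  painter speak: 2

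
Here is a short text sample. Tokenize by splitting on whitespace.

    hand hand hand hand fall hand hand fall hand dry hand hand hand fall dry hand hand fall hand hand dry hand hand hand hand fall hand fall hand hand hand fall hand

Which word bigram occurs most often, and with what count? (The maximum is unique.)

Bigram frequencies (highest first):
  hand hand: 13
  hand fall: 7
  fall hand: 6
  dry hand: 3
  hand dry: 2
  fall dry: 1

"hand hand", 13 times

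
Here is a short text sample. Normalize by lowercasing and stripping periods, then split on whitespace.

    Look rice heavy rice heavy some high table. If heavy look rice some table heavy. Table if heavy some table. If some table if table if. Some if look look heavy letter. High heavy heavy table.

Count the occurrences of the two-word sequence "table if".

Scanning the 35 overlapping bigram windows for "table if":
  position 8–9: table if
  position 16–17: table if
  position 20–21: table if
  position 23–24: table if
  position 25–26: table if

5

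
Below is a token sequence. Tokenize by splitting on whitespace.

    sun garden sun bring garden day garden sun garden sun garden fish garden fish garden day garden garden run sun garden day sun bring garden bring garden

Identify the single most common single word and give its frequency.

"garden", 12 times

Unigram frequencies (highest first):
  garden: 12
  sun: 6
  bring: 3
  day: 3
  fish: 2
  run: 1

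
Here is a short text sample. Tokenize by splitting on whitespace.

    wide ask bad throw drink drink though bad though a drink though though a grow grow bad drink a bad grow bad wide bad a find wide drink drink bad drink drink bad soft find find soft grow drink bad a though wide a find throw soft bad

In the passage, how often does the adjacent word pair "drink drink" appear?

Scanning the 47 overlapping bigram windows for "drink drink":
  position 5–6: drink drink
  position 28–29: drink drink
  position 31–32: drink drink

3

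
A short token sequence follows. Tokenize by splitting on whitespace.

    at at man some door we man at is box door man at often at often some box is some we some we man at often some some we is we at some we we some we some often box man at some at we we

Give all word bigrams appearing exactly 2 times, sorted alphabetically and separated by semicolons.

Bigram counts meeting the condition (exactly 2 times):
  at some: 2
  often some: 2
  we man: 2
  we we: 2

at some; often some; we man; we we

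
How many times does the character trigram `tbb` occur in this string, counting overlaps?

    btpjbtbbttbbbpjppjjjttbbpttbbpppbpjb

Sliding a length-3 window over the 36 characters (34 positions):
  position 6–8: tbb
  position 10–12: tbb
  position 22–24: tbb
  position 27–29: tbb

4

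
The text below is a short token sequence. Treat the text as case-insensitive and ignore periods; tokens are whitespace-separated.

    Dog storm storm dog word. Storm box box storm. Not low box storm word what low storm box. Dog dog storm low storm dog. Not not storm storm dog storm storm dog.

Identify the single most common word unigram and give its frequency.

Unigram frequencies (highest first):
  storm: 12
  dog: 7
  box: 4
  not: 3
  low: 3
  word: 2
  … (1 more, each ≤ 1)

"storm", 12 times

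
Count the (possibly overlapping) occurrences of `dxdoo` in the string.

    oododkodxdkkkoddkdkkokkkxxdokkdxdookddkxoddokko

Sliding a length-5 window over the 47 characters (43 positions):
  position 31–35: dxdoo

1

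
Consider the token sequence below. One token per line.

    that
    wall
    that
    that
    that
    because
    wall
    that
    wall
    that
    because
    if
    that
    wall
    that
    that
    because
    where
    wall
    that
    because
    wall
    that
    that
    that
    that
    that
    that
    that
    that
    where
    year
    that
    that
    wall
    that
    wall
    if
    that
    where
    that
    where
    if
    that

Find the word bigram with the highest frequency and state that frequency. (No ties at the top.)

Bigram frequencies (highest first):
  that that: 11
  wall that: 7
  that wall: 5
  that because: 4
  if that: 3
  that where: 3
  … (9 more, each ≤ 2)

"that that", 11 times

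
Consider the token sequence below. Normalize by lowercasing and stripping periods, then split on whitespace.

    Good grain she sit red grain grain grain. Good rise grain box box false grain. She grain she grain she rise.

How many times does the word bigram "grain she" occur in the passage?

4

Scanning the 20 overlapping bigram windows for "grain she":
  position 2–3: grain she
  position 15–16: grain she
  position 17–18: grain she
  position 19–20: grain she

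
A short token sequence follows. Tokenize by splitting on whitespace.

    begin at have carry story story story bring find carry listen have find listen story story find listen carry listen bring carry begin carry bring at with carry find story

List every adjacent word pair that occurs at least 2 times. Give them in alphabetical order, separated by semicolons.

carry listen; find listen; story story

Bigram counts meeting the condition (at least 2 times):
  carry listen: 2
  find listen: 2
  story story: 3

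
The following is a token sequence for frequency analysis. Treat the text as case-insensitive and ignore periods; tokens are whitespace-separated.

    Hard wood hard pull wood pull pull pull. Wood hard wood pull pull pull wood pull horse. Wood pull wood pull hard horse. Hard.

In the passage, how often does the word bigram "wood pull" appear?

Scanning the 23 overlapping bigram windows for "wood pull":
  position 5–6: wood pull
  position 11–12: wood pull
  position 15–16: wood pull
  position 18–19: wood pull
  position 20–21: wood pull

5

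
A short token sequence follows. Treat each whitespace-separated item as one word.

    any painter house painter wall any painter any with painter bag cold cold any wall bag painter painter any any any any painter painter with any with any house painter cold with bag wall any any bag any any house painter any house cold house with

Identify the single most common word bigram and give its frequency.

Bigram frequencies (highest first):
  any any: 5
  any painter: 3
  house painter: 3
  painter any: 3
  any house: 3
  wall any: 2
  … (23 more, each ≤ 2)

"any any", 5 times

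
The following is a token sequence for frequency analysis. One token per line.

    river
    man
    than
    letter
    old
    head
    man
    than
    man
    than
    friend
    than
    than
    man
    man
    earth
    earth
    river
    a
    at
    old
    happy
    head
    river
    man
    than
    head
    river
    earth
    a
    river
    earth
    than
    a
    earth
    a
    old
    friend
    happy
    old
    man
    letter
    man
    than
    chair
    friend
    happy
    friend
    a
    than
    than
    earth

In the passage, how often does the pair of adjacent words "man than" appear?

5

Scanning the 51 overlapping bigram windows for "man than":
  position 2–3: man than
  position 7–8: man than
  position 9–10: man than
  position 25–26: man than
  position 43–44: man than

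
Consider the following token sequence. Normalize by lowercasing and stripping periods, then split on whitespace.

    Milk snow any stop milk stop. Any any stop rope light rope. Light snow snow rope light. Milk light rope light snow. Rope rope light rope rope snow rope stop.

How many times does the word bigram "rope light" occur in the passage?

Scanning the 29 overlapping bigram windows for "rope light":
  position 10–11: rope light
  position 12–13: rope light
  position 16–17: rope light
  position 20–21: rope light
  position 24–25: rope light

5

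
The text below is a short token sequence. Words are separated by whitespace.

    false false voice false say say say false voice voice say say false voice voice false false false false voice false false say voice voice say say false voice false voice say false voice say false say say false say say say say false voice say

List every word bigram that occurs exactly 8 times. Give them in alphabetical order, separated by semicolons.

false voice; say say

Bigram counts meeting the condition (exactly 8 times):
  false voice: 8
  say say: 8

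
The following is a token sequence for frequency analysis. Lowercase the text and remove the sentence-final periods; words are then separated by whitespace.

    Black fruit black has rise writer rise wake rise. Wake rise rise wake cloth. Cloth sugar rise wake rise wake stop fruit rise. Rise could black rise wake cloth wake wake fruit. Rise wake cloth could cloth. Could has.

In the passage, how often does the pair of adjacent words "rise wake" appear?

Scanning the 38 overlapping bigram windows for "rise wake":
  position 7–8: rise wake
  position 9–10: rise wake
  position 12–13: rise wake
  position 17–18: rise wake
  position 19–20: rise wake
  position 27–28: rise wake
  position 33–34: rise wake

7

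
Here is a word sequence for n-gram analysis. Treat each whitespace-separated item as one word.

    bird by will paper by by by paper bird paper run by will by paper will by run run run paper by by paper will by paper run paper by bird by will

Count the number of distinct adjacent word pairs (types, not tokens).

16

33 tokens → 32 bigram windows in total.
Repeated bigrams (each contributes count−1 duplicates):
  by paper: 4
  by by: 3
  by will: 3
  paper by: 3
  will by: 3
  bird by: 2
  paper run: 2
  paper will: 2
  … (2 more repeated)
16 duplicate windows → 32 − 16 = 16 distinct.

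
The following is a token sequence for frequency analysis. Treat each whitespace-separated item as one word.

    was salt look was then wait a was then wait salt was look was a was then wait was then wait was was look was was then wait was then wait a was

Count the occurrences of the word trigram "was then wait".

Scanning the 31 overlapping trigram windows for "was then wait":
  position 4–6: was then wait
  position 8–10: was then wait
  position 16–18: was then wait
  position 19–21: was then wait
  position 26–28: was then wait
  position 29–31: was then wait

6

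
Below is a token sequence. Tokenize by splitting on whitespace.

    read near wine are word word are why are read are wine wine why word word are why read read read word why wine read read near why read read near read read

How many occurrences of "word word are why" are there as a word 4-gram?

2

Scanning the 30 overlapping 4-gram windows for "word word are why":
  position 5–8: word word are why
  position 15–18: word word are why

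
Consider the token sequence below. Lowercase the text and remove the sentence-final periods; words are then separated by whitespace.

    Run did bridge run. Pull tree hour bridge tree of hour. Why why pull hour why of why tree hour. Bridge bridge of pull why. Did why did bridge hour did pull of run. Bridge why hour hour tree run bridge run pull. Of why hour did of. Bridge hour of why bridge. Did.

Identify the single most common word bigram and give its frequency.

Bigram frequencies (highest first):
  of why: 3
  did bridge: 2
  bridge run: 2
  run pull: 2
  tree hour: 2
  hour bridge: 2
  … (33 more, each ≤ 2)

"of why", 3 times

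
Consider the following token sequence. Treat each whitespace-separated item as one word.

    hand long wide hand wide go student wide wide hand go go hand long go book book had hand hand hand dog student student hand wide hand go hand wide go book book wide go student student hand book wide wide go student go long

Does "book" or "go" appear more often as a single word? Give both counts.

"book": 5 occurrences
"go": 9 occurrences

"go" (9 vs 5)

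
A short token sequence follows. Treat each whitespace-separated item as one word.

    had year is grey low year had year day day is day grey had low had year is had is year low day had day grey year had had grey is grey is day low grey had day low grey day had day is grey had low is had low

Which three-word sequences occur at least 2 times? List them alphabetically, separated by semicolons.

day had day; day low grey; grey had low; had year is

Trigram counts meeting the condition (at least 2 times):
  day had day: 2
  day low grey: 2
  grey had low: 2
  had year is: 2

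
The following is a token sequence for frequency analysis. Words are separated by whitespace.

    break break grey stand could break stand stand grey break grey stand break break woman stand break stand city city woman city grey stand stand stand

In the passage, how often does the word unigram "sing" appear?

Scanning the 26 tokens for "sing":
  (none found)

0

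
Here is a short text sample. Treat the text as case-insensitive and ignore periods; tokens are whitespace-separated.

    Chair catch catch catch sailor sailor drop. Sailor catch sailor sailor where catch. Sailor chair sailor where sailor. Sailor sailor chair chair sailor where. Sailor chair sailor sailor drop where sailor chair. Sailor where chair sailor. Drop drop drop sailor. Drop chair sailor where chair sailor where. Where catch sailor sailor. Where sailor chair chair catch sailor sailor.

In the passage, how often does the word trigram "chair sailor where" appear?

5

Scanning the 56 overlapping trigram windows for "chair sailor where":
  position 15–17: chair sailor where
  position 22–24: chair sailor where
  position 32–34: chair sailor where
  position 42–44: chair sailor where
  position 45–47: chair sailor where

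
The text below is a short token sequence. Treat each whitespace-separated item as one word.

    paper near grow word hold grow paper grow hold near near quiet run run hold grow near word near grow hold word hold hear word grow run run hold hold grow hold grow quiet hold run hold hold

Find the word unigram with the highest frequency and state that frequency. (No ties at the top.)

"hold", 11 times

Unigram frequencies (highest first):
  hold: 11
  grow: 8
  near: 5
  run: 5
  word: 4
  paper: 2
  … (2 more, each ≤ 2)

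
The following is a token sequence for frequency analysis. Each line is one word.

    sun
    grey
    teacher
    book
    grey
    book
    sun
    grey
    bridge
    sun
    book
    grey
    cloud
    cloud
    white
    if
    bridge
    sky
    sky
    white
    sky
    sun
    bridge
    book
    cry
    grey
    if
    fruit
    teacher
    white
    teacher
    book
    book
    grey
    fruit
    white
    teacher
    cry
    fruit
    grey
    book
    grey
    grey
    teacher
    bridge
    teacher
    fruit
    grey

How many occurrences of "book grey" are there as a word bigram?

Scanning the 47 overlapping bigram windows for "book grey":
  position 4–5: book grey
  position 11–12: book grey
  position 33–34: book grey
  position 41–42: book grey

4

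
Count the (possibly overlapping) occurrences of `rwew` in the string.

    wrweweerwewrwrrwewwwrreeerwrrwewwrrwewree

Sliding a length-4 window over the 41 characters (38 positions):
  position 2–5: rwew
  position 8–11: rwew
  position 15–18: rwew
  position 29–32: rwew
  position 35–38: rwew

5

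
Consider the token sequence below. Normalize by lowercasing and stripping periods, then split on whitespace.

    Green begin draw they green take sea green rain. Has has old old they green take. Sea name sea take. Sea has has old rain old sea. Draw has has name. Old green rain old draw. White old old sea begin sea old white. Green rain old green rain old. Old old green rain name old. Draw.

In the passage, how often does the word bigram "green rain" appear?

5

Scanning the 56 overlapping bigram windows for "green rain":
  position 8–9: green rain
  position 33–34: green rain
  position 45–46: green rain
  position 48–49: green rain
  position 53–54: green rain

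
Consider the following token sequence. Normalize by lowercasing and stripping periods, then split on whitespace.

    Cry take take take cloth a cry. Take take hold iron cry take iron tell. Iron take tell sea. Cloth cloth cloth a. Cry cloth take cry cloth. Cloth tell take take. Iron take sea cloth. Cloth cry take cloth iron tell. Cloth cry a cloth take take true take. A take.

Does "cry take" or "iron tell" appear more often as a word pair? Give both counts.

"cry take": 4 occurrences
"iron tell": 2 occurrences

"cry take" (4 vs 2)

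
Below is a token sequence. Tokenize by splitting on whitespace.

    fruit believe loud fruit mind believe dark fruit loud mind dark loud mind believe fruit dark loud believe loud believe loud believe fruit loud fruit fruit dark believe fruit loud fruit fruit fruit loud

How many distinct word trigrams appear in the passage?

34 tokens → 32 trigram windows in total.
Repeated trigrams (each contributes count−1 duplicates):
  believe fruit loud: 2
  believe loud believe: 2
  fruit loud fruit: 2
  loud believe loud: 2
  loud fruit fruit: 2
5 duplicate windows → 32 − 5 = 27 distinct.

27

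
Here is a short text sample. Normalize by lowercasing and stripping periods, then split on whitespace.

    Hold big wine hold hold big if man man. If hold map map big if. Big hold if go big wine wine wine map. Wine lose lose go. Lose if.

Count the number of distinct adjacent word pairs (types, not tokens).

30 tokens → 29 bigram windows in total.
Repeated bigrams (each contributes count−1 duplicates):
  big if: 2
  big wine: 2
  hold big: 2
  wine wine: 2
4 duplicate windows → 29 − 4 = 25 distinct.

25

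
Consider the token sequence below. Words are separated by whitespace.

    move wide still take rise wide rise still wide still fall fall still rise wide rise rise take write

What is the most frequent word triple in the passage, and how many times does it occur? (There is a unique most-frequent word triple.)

"rise wide rise", 2 times

Trigram frequencies (highest first):
  rise wide rise: 2
  move wide still: 1
  wide still take: 1
  still take rise: 1
  take rise wide: 1
  wide rise still: 1
  … (10 more, each ≤ 1)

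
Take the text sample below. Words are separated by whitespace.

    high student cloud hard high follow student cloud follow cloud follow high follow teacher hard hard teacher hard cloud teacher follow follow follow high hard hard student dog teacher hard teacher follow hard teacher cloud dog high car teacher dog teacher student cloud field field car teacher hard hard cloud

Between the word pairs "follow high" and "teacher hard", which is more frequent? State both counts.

"follow high": 2 occurrences
"teacher hard": 4 occurrences

"teacher hard" (4 vs 2)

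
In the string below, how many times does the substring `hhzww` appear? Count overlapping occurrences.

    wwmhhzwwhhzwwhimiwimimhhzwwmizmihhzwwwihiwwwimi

Sliding a length-5 window over the 47 characters (43 positions):
  position 4–8: hhzww
  position 9–13: hhzww
  position 23–27: hhzww
  position 33–37: hhzww

4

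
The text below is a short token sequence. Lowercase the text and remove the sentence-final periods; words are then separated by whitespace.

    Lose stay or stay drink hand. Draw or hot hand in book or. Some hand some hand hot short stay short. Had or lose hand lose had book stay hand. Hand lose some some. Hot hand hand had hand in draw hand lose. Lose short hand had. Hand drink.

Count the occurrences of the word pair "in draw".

Scanning the 48 overlapping bigram windows for "in draw":
  position 40–41: in draw

1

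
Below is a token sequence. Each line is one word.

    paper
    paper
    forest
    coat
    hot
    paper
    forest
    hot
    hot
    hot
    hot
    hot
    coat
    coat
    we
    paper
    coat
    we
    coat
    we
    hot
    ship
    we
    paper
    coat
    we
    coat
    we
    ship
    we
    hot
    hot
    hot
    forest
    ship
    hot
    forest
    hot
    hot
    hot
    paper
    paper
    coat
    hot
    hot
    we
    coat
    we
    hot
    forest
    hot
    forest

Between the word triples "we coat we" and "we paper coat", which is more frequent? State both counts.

"we coat we" (3 vs 2)

"we coat we": 3 occurrences
"we paper coat": 2 occurrences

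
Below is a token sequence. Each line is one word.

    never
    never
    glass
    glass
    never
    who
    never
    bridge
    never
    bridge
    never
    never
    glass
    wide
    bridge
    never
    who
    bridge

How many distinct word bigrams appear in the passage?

11

18 tokens → 17 bigram windows in total.
Repeated bigrams (each contributes count−1 duplicates):
  bridge never: 3
  never bridge: 2
  never glass: 2
  never never: 2
  never who: 2
6 duplicate windows → 17 − 6 = 11 distinct.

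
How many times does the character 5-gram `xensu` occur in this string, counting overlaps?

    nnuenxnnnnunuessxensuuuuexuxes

1

Sliding a length-5 window over the 30 characters (26 positions):
  position 17–21: xensu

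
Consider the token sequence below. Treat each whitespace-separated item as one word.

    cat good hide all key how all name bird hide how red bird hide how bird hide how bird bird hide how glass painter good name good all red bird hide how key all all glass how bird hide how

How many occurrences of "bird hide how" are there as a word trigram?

Scanning the 38 overlapping trigram windows for "bird hide how":
  position 9–11: bird hide how
  position 13–15: bird hide how
  position 16–18: bird hide how
  position 20–22: bird hide how
  position 30–32: bird hide how
  position 38–40: bird hide how

6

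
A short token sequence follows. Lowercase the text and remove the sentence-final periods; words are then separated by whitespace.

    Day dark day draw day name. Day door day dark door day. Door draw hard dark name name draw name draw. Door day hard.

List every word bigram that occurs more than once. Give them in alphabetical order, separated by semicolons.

Bigram counts meeting the condition (more than once):
  day dark: 2
  day door: 2
  door day: 3
  name draw: 2

day dark; day door; door day; name draw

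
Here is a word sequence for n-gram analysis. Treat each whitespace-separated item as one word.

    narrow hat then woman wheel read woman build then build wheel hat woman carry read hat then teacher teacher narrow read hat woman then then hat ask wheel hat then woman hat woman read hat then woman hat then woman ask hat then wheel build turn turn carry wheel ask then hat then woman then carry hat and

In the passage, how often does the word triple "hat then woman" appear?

Scanning the 56 overlapping trigram windows for "hat then woman":
  position 2–4: hat then woman
  position 29–31: hat then woman
  position 35–37: hat then woman
  position 38–40: hat then woman
  position 52–54: hat then woman

5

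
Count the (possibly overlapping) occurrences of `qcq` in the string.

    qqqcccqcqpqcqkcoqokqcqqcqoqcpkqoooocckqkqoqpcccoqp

4

Sliding a length-3 window over the 50 characters (48 positions):
  position 7–9: qcq
  position 11–13: qcq
  position 20–22: qcq
  position 23–25: qcq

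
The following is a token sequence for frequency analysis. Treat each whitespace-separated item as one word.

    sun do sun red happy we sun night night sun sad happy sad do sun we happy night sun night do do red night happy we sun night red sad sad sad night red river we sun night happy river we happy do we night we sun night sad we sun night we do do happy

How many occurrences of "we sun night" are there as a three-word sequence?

5

Scanning the 54 overlapping trigram windows for "we sun night":
  position 6–8: we sun night
  position 26–28: we sun night
  position 36–38: we sun night
  position 46–48: we sun night
  position 50–52: we sun night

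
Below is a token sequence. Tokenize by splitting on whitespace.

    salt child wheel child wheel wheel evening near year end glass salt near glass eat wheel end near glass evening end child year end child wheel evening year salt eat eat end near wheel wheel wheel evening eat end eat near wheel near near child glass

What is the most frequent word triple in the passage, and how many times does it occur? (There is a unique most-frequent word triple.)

"wheel wheel evening", 2 times

Trigram frequencies (highest first):
  wheel wheel evening: 2
  salt child wheel: 1
  child wheel child: 1
  wheel child wheel: 1
  child wheel wheel: 1
  wheel evening near: 1
  … (37 more, each ≤ 1)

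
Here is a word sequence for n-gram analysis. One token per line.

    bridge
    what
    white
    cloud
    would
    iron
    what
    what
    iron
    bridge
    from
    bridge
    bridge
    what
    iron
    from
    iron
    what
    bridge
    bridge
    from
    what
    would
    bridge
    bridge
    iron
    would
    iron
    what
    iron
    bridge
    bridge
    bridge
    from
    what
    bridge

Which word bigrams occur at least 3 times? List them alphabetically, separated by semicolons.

bridge bridge; bridge from; iron what; what iron

Bigram counts meeting the condition (at least 3 times):
  bridge bridge: 5
  bridge from: 3
  iron what: 3
  what iron: 3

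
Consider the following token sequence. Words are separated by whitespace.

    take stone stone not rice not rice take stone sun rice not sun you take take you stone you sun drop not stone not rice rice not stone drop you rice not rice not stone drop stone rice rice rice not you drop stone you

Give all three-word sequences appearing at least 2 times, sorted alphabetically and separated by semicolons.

not rice not; not stone drop; rice not rice; rice not stone; rice rice not; stone not rice

Trigram counts meeting the condition (at least 2 times):
  not rice not: 2
  not stone drop: 2
  rice not rice: 2
  rice not stone: 2
  rice rice not: 2
  stone not rice: 2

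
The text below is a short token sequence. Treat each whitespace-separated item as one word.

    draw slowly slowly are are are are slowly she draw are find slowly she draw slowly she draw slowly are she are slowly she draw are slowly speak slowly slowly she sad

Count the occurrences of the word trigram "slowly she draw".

4

Scanning the 30 overlapping trigram windows for "slowly she draw":
  position 8–10: slowly she draw
  position 13–15: slowly she draw
  position 16–18: slowly she draw
  position 23–25: slowly she draw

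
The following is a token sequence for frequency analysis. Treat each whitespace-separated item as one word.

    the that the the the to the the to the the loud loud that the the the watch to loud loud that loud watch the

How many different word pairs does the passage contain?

25 tokens → 24 bigram windows in total.
Repeated bigrams (each contributes count−1 duplicates):
  the the: 6
  loud loud: 2
  loud that: 2
  that the: 2
  the to: 2
  to the: 2
10 duplicate windows → 24 − 10 = 14 distinct.

14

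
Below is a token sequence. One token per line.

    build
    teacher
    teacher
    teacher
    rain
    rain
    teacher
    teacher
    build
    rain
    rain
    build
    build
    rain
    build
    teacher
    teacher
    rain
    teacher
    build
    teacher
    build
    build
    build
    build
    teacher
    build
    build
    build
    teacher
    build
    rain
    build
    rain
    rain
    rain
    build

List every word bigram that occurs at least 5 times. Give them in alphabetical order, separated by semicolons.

Bigram counts meeting the condition (at least 5 times):
  build build: 6
  build teacher: 5
  teacher build: 5

build build; build teacher; teacher build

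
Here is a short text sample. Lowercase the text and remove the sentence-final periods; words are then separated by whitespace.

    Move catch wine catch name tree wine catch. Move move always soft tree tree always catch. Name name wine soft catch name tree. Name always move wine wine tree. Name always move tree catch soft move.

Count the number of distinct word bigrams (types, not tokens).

28

36 tokens → 35 bigram windows in total.
Repeated bigrams (each contributes count−1 duplicates):
  catch name: 3
  always move: 2
  name always: 2
  name tree: 2
  tree name: 2
  wine catch: 2
7 duplicate windows → 35 − 7 = 28 distinct.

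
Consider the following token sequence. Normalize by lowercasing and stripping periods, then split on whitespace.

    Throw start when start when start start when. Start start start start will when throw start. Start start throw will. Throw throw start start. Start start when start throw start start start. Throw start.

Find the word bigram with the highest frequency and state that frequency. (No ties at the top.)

Bigram frequencies (highest first):
  start start: 11
  throw start: 5
  start when: 4
  when start: 4
  start throw: 3
  start will: 1
  … (5 more, each ≤ 1)

"start start", 11 times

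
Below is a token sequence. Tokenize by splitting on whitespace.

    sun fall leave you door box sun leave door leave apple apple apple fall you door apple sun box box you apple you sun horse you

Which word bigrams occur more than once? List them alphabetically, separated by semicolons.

apple apple; you door

Bigram counts meeting the condition (more than once):
  apple apple: 2
  you door: 2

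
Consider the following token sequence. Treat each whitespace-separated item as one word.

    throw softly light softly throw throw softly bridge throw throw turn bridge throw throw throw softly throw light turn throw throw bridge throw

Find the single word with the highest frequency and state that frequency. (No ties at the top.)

Unigram frequencies (highest first):
  throw: 12
  softly: 4
  bridge: 3
  light: 2
  turn: 2

"throw", 12 times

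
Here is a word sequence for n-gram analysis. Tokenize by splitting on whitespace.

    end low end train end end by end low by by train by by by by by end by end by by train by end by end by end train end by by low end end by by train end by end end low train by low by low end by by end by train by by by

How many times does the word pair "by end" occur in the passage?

8

Scanning the 57 overlapping bigram windows for "by end":
  position 7–8: by end
  position 17–18: by end
  position 19–20: by end
  position 24–25: by end
  position 26–27: by end
  position 28–29: by end
  position 41–42: by end
  position 52–53: by end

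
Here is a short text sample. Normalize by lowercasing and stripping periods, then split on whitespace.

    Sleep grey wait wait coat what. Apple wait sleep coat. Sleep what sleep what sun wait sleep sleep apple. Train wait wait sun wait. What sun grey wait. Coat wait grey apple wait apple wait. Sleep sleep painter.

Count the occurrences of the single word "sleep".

8

Scanning the 38 tokens for "sleep":
  position 1: sleep
  position 9: sleep
  position 11: sleep
  position 13: sleep
  position 17: sleep
  position 18: sleep
  position 36: sleep
  position 37: sleep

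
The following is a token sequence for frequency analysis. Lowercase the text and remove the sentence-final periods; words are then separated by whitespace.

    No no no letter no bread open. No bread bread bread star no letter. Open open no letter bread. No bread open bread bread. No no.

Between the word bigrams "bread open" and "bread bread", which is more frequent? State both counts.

"bread bread" (3 vs 2)

"bread open": 2 occurrences
"bread bread": 3 occurrences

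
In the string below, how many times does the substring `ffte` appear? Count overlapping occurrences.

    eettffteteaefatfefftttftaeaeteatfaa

Sliding a length-4 window over the 35 characters (32 positions):
  position 5–8: ffte

1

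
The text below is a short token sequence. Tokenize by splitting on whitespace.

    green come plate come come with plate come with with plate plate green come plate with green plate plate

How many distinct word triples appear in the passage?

19 tokens → 17 trigram windows in total.
Repeated trigrams (each contributes count−1 duplicates):
  green come plate: 2
1 duplicate windows → 17 − 1 = 16 distinct.

16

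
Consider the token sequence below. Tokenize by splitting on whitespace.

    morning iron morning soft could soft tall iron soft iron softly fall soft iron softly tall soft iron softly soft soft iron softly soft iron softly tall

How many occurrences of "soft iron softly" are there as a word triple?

5

Scanning the 25 overlapping trigram windows for "soft iron softly":
  position 9–11: soft iron softly
  position 13–15: soft iron softly
  position 17–19: soft iron softly
  position 21–23: soft iron softly
  position 24–26: soft iron softly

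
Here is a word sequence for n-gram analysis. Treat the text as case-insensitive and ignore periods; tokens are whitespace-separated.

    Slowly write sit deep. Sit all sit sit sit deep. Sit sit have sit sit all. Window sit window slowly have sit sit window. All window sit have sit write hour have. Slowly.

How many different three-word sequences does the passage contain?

27

33 tokens → 31 trigram windows in total.
Repeated trigrams (each contributes count−1 duplicates):
  all window sit: 2
  have sit sit: 2
  sit deep sit: 2
  sit have sit: 2
4 duplicate windows → 31 − 4 = 27 distinct.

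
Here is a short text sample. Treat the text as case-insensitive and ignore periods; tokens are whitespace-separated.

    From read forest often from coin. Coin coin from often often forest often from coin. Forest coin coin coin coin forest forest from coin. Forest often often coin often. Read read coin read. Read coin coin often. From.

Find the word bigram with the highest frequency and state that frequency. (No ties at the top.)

Bigram frequencies (highest first):
  coin coin: 6
  forest often: 3
  often from: 3
  from coin: 3
  coin forest: 3
  often often: 2
  … (14 more, each ≤ 2)

"coin coin", 6 times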